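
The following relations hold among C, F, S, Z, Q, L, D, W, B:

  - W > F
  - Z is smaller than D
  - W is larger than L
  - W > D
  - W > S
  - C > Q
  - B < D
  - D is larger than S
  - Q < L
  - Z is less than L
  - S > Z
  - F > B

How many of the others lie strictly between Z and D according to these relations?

The relations place Z below D. An element lies strictly between them when it is forced above Z and also forced below D.
Above Z: {L, S, W}. Below D: {B, S}.
Intersection: {S} — 1.

1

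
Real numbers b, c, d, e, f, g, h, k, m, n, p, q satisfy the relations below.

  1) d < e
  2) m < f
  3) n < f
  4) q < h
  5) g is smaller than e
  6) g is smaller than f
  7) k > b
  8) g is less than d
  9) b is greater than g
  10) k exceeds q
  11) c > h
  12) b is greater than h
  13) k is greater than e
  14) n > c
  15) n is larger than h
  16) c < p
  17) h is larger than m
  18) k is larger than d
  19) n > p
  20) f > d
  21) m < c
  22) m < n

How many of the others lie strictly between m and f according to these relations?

The relations place m below f. An element lies strictly between them when it is forced above m and also forced below f.
Above m: {h, c, p, n, b, k}. Below f: {q, g, h, d, c, p, n}.
Intersection: {h, c, p, n} — 4.

4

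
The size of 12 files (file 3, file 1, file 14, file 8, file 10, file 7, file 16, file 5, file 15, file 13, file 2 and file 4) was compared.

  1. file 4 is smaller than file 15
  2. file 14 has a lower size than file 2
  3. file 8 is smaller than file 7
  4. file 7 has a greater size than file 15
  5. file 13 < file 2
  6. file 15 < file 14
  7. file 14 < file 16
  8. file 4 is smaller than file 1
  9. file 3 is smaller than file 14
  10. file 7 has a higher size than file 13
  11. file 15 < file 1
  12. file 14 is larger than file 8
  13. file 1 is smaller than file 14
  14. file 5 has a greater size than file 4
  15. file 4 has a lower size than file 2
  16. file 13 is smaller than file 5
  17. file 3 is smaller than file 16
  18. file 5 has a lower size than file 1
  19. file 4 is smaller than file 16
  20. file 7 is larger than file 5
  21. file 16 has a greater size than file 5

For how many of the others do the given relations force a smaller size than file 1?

4

From file 1 the given relations immediately reach file 4, file 15, file 5.
From those, file 13 — 4 in total.
No other element is forced below file 1 by the given relations, so the count is 4.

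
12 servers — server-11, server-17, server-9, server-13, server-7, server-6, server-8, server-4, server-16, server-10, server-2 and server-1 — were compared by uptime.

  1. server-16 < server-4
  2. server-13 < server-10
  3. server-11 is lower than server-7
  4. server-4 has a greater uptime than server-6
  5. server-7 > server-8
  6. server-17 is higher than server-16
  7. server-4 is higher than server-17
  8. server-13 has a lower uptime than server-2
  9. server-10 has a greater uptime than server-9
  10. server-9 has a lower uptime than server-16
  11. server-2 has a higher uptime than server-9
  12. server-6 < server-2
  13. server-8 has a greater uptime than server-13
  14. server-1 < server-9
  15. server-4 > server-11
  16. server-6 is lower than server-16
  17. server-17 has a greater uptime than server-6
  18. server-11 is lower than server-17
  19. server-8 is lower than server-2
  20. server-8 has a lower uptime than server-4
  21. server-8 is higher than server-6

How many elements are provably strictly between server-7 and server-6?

Chaining upward from server-6 reaches: server-16, server-8, server-17, server-2, server-4.
Chaining downward from server-7 reaches: server-11, server-13, server-8.
Strictly between server-6 and server-7 are those in both lists: server-8 — 1 element.

1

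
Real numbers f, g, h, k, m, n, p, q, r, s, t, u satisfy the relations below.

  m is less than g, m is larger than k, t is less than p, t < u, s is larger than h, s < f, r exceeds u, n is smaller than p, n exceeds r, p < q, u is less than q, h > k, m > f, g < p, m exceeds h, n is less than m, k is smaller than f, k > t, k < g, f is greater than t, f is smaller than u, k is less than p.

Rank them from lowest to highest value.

t < k < h < s < f < u < r < n < m < g < p < q

The consecutive links are each given: t < k; k < h; h < s; s < f; f < u; u < r; r < n; n < m; m < g; g < p; p < q.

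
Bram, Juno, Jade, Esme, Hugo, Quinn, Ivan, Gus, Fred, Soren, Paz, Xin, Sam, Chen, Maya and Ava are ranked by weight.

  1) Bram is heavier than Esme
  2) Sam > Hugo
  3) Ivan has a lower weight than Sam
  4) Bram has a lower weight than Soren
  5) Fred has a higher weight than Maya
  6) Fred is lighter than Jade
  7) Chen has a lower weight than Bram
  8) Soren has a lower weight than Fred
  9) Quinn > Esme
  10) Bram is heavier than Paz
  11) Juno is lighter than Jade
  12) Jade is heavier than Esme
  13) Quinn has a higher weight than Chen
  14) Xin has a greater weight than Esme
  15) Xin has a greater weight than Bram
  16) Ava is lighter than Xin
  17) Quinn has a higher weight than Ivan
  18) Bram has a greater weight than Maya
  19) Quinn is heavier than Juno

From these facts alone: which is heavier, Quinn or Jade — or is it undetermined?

Following every chain through Quinn: below Quinn we get Esme, Chen, Ivan, Juno.
Jade is not reached, and no chain runs the other way from Jade to Quinn.
So the given relations leave the order of Quinn and Jade undetermined.

undetermined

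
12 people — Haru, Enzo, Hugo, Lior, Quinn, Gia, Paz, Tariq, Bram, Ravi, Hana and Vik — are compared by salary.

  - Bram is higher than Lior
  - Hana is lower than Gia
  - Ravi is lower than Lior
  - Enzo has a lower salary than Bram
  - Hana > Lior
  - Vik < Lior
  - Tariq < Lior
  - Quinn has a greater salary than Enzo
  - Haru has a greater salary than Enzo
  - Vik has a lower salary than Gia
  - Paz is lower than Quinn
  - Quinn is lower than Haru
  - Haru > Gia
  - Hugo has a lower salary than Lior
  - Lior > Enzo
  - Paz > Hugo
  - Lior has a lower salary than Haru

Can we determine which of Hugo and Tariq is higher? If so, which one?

Following every chain through Tariq: above Tariq we get Lior, Bram, Hana, Gia, Haru.
Hugo is not reached, and no chain runs the other way from Hugo to Tariq.
So the given relations leave the order of Tariq and Hugo undetermined.

undetermined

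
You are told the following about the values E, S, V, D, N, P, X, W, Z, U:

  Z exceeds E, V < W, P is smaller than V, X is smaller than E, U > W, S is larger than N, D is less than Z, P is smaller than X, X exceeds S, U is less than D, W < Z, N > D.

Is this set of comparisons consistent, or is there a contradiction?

Every relation is compatible with P < V < W < U < D < N < S < X < E < Z; the set is consistent.

consistent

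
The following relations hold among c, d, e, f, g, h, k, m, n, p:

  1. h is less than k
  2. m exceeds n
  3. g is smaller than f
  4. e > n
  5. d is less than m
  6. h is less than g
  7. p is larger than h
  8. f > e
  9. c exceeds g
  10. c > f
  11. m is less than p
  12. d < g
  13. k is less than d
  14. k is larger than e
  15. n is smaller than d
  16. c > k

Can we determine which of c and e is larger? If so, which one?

c

Link the given pairs in sequence: e < k; k < d; d < g; g < f; f < c.
Chaining these gives e < k < d < g < f < c.
So c is larger.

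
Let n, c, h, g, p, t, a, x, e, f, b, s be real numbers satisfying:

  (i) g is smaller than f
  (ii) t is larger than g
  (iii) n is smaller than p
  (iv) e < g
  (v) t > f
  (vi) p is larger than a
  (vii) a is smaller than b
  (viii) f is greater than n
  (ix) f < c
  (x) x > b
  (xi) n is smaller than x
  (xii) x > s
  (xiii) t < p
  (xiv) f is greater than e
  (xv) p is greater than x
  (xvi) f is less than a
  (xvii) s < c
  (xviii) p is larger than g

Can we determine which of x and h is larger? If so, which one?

undetermined

Following every chain through h: nothing is chained to h.
x is not reached, and no chain runs the other way from x to h.
So the given relations leave the order of h and x undetermined.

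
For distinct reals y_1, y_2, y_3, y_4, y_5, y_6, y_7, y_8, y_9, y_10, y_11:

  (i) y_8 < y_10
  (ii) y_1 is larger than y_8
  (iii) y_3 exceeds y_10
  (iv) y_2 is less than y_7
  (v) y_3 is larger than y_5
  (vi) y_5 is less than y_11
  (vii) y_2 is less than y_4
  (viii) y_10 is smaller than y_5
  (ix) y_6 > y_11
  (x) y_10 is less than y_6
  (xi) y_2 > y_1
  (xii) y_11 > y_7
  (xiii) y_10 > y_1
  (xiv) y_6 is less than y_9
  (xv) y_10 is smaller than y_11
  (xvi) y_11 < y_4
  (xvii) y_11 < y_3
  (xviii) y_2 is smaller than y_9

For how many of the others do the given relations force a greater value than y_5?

5

The elements the relations force above y_5 are y_11, y_4, y_6, y_3, y_9 — no chain reaches any other.
That is 5.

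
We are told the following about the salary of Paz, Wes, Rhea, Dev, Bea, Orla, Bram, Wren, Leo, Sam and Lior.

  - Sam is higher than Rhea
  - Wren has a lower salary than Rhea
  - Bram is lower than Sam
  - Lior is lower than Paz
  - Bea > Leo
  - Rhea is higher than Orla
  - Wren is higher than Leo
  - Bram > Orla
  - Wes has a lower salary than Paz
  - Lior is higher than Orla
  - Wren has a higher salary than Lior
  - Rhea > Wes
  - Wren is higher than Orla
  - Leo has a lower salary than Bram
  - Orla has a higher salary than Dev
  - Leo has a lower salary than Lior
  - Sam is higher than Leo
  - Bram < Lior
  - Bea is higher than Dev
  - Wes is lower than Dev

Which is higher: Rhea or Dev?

Rhea

Chaining the given relations: Dev < Orla < Bram < Lior < Wren < Rhea.
So Dev < Rhea; Rhea is the higher of the two.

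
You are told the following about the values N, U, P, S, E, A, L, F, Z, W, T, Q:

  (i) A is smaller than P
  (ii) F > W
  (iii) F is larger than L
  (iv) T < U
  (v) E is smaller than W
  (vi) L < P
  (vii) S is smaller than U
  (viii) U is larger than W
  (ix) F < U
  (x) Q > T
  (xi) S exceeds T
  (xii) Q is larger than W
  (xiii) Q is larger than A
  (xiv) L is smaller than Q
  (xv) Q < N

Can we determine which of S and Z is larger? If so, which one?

Following every chain through S: above S we get U; below S we get T.
Z is not reached, and no chain runs the other way from Z to S.
So the given relations leave the order of S and Z undetermined.

undetermined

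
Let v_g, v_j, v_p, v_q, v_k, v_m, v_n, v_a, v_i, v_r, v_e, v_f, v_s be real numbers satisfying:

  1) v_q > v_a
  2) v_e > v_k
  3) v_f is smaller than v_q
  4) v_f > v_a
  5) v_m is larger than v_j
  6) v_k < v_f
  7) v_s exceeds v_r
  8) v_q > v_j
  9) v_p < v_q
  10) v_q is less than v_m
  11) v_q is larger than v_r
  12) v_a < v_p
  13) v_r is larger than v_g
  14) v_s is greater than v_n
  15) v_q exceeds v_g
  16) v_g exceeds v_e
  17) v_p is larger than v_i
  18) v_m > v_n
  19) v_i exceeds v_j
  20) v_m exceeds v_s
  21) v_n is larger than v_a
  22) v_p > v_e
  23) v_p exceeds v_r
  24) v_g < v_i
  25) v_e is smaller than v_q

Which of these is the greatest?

v_a is not greatest since v_a < v_q; v_k is not greatest since v_k < v_f; v_j is not greatest since v_j < v_i; v_e is not greatest since v_e < v_g; v_g is not greatest since v_g < v_i; v_i is not greatest since v_i < v_p; v_f is not greatest since v_f < v_q; v_n is not greatest since v_n < v_s; v_r is not greatest since v_r < v_p; v_p is not greatest since v_p < v_q; v_s is not greatest since v_s < v_m; v_q is not greatest since v_q < v_m.
Only v_m has nothing above it, so v_m is the greatest.

v_m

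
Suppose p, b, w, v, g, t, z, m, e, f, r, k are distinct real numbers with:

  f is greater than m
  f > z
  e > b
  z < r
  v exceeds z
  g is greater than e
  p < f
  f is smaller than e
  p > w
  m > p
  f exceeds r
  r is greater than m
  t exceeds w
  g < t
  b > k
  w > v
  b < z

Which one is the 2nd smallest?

b

The consecutive relations fix a unique order: k < b < z < v < w < p < m < r < f < e < g < t.
Counting 2 from the smallest end gives b.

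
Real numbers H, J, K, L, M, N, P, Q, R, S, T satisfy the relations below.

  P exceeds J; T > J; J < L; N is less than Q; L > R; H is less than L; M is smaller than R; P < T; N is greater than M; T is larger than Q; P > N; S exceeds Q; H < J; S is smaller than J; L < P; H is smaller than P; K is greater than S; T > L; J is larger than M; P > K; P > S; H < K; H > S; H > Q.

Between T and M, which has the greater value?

T

M < N and N < Q give M < Q.
With Q < S: M < N < Q < S.
With S < H: M < N < Q < S < H.
With H < J: M < N < Q < S < H < J.
Then J < L extends the chain to L.
With L < P: M < N < Q < S < H < J < L < P.
With P < T: M < N < Q < S < H < J < L < P < T.
So M < T; T is the larger of the two.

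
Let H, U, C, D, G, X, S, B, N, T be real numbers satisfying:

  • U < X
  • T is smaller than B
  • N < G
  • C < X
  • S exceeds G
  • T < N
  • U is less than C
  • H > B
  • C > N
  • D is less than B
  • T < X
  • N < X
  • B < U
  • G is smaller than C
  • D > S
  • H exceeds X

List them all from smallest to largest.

Nothing is placed below T, so it is least; from there T < N; N < G; G < S; S < D; D < B; B < U; U < C; C < X; X < H, each given directly.

T < N < G < S < D < B < U < C < X < H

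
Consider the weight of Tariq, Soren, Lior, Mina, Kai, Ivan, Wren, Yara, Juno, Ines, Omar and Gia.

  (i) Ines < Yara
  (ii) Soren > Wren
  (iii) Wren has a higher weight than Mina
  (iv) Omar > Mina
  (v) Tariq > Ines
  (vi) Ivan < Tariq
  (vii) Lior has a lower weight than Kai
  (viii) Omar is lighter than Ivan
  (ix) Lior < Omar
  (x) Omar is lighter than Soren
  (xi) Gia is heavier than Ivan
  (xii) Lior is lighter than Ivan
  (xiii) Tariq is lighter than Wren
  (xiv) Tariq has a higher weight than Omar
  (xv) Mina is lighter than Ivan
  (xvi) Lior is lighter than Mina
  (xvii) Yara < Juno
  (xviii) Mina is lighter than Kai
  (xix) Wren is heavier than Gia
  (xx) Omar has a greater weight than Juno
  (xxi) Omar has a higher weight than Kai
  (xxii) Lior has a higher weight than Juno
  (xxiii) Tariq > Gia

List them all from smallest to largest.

Ines < Yara < Juno < Lior < Mina < Kai < Omar < Ivan < Gia < Tariq < Wren < Soren

Each adjacent pair is fixed by a given relation: Ines < Yara; Yara < Juno; Juno < Lior; Lior < Mina; Mina < Kai; Kai < Omar; Omar < Ivan; Ivan < Gia; Gia < Tariq; Tariq < Wren; Wren < Soren. Chaining them end to end gives the full order.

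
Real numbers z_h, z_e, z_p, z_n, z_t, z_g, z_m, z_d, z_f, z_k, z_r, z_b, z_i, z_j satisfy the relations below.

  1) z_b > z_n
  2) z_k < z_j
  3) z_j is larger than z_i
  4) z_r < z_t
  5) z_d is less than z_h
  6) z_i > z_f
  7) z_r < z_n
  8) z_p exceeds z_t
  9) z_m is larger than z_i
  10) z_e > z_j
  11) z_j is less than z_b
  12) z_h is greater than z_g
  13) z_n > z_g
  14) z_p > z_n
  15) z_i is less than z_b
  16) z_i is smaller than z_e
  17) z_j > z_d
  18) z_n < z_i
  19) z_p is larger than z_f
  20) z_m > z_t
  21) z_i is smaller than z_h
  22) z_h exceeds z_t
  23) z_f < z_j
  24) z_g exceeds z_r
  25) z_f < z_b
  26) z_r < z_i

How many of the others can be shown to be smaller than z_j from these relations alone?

The elements the relations force below z_j are z_r, z_f, z_g, z_d, z_n, z_k, z_i — no chain reaches any other.
That is 7.

7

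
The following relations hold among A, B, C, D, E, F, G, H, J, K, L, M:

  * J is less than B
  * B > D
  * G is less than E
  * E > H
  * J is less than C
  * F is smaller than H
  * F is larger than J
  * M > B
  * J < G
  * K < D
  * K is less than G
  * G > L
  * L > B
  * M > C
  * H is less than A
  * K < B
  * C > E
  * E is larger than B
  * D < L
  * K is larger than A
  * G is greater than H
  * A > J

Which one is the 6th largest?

B

The consecutive relations fix a unique order: J < F < H < A < K < D < B < L < G < E < C < M.
The 6th largest is B.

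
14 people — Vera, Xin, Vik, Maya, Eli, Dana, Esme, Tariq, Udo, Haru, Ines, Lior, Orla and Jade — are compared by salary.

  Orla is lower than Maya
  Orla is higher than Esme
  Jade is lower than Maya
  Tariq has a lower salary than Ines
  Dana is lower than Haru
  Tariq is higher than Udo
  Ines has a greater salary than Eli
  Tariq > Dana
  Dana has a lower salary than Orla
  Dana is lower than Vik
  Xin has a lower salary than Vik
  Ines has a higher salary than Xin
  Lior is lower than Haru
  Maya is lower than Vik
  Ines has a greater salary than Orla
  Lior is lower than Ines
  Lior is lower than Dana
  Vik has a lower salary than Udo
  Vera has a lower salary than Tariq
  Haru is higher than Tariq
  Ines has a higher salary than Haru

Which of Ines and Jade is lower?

Jade

The relevant relations are Jade < Maya; Maya < Vik; Vik < Udo; Udo < Tariq; Tariq < Haru; Haru < Ines.
Chaining these gives Jade < Maya < Vik < Udo < Tariq < Haru < Ines.
So Jade < Ines; Jade is the lower of the two.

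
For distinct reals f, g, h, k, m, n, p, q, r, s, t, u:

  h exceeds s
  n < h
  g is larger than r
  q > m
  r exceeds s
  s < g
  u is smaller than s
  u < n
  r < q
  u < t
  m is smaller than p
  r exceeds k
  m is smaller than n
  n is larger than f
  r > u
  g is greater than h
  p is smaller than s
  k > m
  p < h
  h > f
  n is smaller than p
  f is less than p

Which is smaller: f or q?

Following the relations from f: f < n < p < s < r < q.
So f < q; f is the smaller of the two.

f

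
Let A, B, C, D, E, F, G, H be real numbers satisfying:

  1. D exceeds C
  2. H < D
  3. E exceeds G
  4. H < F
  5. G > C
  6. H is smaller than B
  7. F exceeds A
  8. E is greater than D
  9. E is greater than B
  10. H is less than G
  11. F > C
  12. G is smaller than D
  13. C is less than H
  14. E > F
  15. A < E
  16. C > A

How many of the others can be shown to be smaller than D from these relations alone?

4

Directly below D: C, H, G.
One step further: A (4 so far).
Nothing else is reachable below D; 4 in all.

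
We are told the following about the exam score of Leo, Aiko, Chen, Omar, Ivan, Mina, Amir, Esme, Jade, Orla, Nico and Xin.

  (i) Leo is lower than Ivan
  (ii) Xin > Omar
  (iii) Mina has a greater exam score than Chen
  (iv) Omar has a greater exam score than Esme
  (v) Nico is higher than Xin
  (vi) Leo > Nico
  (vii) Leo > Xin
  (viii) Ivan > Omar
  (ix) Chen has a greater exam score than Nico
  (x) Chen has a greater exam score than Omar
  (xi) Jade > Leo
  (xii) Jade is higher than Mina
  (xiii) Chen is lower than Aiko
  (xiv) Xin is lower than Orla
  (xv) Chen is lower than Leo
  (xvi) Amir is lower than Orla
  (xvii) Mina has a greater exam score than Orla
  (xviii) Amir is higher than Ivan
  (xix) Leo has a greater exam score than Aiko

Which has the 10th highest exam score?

Xin

Piecing the relations together gives one ordering: Esme < Omar < Xin < Nico < Chen < Aiko < Leo < Ivan < Amir < Orla < Mina < Jade.
The 10th largest is Xin.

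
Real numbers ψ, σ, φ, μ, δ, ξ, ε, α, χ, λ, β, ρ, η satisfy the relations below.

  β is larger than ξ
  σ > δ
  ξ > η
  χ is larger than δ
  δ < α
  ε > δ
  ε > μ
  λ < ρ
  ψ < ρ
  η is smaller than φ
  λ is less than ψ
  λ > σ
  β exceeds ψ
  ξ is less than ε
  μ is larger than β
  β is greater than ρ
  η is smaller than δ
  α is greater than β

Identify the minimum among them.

η

δ is not least since η < δ; σ is not least since δ < σ; ξ is not least since η < ξ; λ is not least since σ < λ; ψ is not least since λ < ψ; χ is not least since δ < χ; ρ is not least since ψ < ρ; φ is not least since η < φ; β is not least since ρ < β; μ is not least since β < μ; α is not least since δ < α; ε is not least since δ < ε.
Only η has nothing below it, so η is the minimum.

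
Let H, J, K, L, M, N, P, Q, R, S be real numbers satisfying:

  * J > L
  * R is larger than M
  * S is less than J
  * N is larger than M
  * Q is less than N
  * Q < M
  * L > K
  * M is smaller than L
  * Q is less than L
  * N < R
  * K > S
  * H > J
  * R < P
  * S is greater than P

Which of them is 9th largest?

M

The consecutive relations fix a unique order: Q < M < N < R < P < S < K < L < J < H.
The 9th largest is M.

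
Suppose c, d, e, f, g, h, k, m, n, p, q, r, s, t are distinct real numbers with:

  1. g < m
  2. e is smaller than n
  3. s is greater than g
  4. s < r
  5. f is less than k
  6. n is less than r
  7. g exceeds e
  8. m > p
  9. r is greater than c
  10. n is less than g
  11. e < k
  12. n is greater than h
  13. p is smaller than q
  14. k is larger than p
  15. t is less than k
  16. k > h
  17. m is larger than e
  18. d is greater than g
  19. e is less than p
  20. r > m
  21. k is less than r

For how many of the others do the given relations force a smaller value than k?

5

From k the given relations immediately reach e, p, h, t, f.
Nothing else is reachable below k; 5 in all.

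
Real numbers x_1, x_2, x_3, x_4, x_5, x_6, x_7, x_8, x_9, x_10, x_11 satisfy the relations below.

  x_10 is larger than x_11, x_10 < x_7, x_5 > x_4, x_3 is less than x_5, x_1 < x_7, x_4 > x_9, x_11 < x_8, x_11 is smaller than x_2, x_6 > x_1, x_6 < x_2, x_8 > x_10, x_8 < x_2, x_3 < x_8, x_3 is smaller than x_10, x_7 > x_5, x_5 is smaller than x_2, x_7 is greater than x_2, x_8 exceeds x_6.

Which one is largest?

x_9 is not greatest since x_9 < x_4; x_1 is not greatest since x_1 < x_6; x_3 is not greatest since x_3 < x_10; x_11 is not greatest since x_11 < x_8; x_6 is not greatest since x_6 < x_2; x_4 is not greatest since x_4 < x_5; x_5 is not greatest since x_5 < x_7; x_10 is not greatest since x_10 < x_7; x_8 is not greatest since x_8 < x_2; x_2 is not greatest since x_2 < x_7.
Only x_7 has nothing above it, so x_7 is the largest.

x_7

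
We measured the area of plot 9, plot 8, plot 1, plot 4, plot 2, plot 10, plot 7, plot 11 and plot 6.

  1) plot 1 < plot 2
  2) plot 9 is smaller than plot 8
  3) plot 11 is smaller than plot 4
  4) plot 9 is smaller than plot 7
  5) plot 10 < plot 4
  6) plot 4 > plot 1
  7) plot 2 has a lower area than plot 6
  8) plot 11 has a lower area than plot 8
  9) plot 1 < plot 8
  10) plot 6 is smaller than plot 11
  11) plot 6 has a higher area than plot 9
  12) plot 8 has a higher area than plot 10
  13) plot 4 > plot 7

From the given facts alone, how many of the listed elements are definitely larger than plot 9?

From plot 9 the given relations immediately reach plot 6, plot 7, plot 8.
From those, plot 11, plot 4 — 5 in total.
Nothing else is reachable above plot 9; 5 in all.

5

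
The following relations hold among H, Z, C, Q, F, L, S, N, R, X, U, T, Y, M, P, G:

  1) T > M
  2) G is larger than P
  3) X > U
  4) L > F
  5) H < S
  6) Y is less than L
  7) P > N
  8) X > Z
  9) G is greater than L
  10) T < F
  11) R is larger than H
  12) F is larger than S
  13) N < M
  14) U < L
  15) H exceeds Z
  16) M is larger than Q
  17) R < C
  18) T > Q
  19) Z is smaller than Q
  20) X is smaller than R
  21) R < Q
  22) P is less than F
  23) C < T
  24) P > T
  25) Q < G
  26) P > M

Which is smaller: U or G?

U < X and X < R give U < R.
Then R < Q extends the chain to Q.
With Q < M: U < X < R < Q < M.
Then M < T extends the chain to T.
Then T < P extends the chain to P.
With P < F: U < X < R < Q < M < T < P < F.
With F < L: U < X < R < Q < M < T < P < F < L.
With L < G: U < X < R < Q < M < T < P < F < L < G.
So U < G; U is the smaller of the two.

U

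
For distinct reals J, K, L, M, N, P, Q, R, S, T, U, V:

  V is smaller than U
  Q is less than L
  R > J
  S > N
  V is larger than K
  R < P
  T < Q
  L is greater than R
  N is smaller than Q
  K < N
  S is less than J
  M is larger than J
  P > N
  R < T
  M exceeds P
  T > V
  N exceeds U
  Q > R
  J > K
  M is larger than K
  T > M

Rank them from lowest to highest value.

Each adjacent pair is fixed by a given relation: K < V; V < U; U < N; N < S; S < J; J < R; R < P; P < M; M < T; T < Q; Q < L. Chaining them end to end gives the full order.

K < V < U < N < S < J < R < P < M < T < Q < L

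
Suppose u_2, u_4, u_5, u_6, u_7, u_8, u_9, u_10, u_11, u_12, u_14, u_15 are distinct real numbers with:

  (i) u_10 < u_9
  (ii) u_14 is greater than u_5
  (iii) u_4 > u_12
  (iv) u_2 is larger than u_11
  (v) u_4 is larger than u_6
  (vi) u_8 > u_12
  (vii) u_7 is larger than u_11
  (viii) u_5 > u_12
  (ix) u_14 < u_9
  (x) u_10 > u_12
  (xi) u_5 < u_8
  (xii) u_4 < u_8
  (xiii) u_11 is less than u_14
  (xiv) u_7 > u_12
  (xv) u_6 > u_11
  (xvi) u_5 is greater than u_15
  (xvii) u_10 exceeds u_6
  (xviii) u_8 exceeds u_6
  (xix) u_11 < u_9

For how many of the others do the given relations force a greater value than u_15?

4

Directly above u_15: u_5.
One step further: u_14, u_8 (3 so far).
One step further: u_9 (4 so far).
No other element is forced above u_15 by the given relations, so the count is 4.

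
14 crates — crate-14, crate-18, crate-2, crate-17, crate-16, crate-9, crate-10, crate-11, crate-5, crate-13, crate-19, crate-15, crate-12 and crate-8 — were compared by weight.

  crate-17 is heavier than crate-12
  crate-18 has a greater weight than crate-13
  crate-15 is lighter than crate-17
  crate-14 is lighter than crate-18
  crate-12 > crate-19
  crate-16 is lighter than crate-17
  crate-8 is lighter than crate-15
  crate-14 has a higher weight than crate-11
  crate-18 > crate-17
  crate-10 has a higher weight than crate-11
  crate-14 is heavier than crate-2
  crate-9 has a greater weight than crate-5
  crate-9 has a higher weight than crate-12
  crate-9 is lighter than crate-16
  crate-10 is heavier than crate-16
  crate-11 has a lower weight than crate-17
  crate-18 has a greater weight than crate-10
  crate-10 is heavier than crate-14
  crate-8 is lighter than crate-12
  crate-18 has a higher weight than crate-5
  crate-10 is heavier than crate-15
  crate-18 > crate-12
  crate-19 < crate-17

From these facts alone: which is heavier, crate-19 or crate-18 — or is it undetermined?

crate-18

Link the given pairs in sequence: crate-19 < crate-12; crate-12 < crate-9; crate-9 < crate-16; crate-16 < crate-10; crate-10 < crate-18.
Chaining these gives crate-19 < crate-12 < crate-9 < crate-16 < crate-10 < crate-18.
So crate-18 is heavier.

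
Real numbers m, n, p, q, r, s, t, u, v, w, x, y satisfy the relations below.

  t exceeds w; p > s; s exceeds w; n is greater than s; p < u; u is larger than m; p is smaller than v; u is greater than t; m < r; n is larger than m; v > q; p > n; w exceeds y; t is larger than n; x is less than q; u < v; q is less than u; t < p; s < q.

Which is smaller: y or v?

y

y < w and w < s give y < s.
With s < p: y < w < s < p.
With p < u: y < w < s < p < u.
With u < v: y < w < s < p < u < v.
So y < v; y is the smaller of the two.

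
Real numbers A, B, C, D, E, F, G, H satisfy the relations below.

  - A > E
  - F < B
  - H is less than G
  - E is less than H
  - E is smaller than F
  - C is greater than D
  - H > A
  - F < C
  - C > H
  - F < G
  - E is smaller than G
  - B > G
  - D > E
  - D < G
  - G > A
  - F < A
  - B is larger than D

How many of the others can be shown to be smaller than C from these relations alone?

The elements the relations force below C are E, D, F, A, H — no chain reaches any other.
That is 5.

5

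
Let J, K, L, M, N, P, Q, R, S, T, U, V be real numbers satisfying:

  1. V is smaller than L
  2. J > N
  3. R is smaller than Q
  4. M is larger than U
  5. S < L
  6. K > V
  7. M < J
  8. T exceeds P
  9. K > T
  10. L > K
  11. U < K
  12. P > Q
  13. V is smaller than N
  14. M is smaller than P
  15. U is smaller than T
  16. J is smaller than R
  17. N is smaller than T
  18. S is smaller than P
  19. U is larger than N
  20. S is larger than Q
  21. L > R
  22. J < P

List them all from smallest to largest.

V < N < U < M < J < R < Q < S < P < T < K < L

Each adjacent pair is fixed by a given relation: V < N; N < U; U < M; M < J; J < R; R < Q; Q < S; S < P; P < T; T < K; K < L. Chaining them end to end gives the full order.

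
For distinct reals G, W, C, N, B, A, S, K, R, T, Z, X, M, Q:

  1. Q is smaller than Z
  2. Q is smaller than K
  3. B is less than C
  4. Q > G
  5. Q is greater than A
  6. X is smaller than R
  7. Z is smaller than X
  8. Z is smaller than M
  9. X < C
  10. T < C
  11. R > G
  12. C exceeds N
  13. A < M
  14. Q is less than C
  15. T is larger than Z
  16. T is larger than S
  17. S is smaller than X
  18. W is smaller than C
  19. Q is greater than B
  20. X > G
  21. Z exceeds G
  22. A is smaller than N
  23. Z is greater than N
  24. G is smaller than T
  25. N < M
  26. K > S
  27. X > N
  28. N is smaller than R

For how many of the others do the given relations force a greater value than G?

The elements the relations force above G are Q, Z, X, T, C, K, R, M — no chain reaches any other.
That is 8.

8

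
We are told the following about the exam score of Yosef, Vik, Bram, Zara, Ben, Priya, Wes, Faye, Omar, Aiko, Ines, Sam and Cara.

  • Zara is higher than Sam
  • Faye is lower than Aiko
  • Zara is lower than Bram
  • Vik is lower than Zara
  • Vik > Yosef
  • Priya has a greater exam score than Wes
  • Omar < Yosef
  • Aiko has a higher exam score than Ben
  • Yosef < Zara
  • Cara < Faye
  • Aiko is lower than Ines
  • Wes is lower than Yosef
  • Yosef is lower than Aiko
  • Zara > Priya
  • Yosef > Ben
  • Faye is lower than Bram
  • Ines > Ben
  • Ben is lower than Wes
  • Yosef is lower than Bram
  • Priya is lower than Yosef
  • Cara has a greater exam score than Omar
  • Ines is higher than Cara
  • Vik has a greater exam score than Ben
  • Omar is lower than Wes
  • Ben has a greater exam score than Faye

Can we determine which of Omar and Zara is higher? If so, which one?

Chaining the given relations: Omar < Cara < Faye < Ben < Wes < Priya < Yosef < Vik < Zara.
So Zara is higher.

Zara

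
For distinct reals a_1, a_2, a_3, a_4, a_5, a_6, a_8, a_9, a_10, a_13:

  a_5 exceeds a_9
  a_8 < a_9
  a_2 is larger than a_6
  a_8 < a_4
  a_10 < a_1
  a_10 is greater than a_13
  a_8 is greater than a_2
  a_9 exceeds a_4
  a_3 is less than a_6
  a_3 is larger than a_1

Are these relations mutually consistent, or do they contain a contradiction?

consistent

The single ordering a_13 < a_10 < a_1 < a_3 < a_6 < a_2 < a_8 < a_4 < a_9 < a_5 satisfies every listed relation, so no contradiction arises.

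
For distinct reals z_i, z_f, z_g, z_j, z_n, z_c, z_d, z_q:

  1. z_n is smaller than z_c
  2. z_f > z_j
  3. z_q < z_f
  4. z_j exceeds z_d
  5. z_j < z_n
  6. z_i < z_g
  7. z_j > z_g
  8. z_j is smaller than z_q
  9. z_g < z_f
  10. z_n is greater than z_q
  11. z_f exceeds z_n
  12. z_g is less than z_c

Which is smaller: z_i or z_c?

z_i < z_g and z_g < z_j give z_i < z_j.
With z_j < z_q: z_i < z_g < z_j < z_q.
Then z_q < z_n extends the chain to z_n.
Then z_n < z_c extends the chain to z_c.
So z_i < z_c; z_i is the smaller of the two.

z_i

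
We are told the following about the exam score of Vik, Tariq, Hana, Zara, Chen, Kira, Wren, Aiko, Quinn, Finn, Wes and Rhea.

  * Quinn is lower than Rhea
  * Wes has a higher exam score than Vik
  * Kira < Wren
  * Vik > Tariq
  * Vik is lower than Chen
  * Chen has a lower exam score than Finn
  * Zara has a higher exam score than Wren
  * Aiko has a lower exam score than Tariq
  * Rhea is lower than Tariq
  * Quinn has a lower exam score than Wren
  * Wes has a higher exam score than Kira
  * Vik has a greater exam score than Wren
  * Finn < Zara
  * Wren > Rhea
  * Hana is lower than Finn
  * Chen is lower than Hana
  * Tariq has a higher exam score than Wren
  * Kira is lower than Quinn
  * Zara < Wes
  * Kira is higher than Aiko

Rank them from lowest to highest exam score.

Aiko < Kira < Quinn < Rhea < Wren < Tariq < Vik < Chen < Hana < Finn < Zara < Wes

Nothing is placed below Aiko, so it is least; from there Aiko < Kira; Kira < Quinn; Quinn < Rhea; Rhea < Wren; Wren < Tariq; Tariq < Vik; Vik < Chen; Chen < Hana; Hana < Finn; Finn < Zara; Zara < Wes, each given directly.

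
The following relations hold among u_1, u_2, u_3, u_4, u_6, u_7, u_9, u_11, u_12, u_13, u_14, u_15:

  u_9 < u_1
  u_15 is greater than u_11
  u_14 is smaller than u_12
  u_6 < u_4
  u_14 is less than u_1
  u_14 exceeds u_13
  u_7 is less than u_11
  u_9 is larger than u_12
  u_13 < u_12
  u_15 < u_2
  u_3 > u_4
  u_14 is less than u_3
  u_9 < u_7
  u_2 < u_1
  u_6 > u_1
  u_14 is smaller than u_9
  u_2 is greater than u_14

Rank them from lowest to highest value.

u_13 < u_14 < u_12 < u_9 < u_7 < u_11 < u_15 < u_2 < u_1 < u_6 < u_4 < u_3

Nothing is placed below u_13, so it is least; from there u_13 < u_14; u_14 < u_12; u_12 < u_9; u_9 < u_7; u_7 < u_11; u_11 < u_15; u_15 < u_2; u_2 < u_1; u_1 < u_6; u_6 < u_4; u_4 < u_3, each given directly.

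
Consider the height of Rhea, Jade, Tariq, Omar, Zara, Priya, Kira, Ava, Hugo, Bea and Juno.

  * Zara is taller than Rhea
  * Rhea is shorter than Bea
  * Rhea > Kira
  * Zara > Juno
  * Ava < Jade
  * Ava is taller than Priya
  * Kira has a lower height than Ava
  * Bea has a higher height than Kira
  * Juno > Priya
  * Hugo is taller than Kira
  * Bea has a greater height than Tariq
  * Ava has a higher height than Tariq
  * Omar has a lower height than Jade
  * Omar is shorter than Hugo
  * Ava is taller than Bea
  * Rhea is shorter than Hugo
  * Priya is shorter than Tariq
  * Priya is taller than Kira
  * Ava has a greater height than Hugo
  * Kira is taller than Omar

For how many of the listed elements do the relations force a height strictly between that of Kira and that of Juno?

1

Chaining upward from Kira reaches: Priya, Rhea, Hugo, Tariq, Zara, Bea, Ava, Jade.
Chaining downward from Juno reaches: Omar, Priya.
Strictly between Kira and Juno are those in both lists: Priya — 1 element.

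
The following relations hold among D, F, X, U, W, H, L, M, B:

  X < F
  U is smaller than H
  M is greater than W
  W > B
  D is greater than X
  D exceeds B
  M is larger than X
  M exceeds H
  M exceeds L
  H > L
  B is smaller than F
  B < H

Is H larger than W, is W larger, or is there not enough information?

Following every chain through W: above W we get M; below W we get B.
H is not reached, and no chain runs the other way from H to W.
So the given relations leave the order of W and H undetermined.

undetermined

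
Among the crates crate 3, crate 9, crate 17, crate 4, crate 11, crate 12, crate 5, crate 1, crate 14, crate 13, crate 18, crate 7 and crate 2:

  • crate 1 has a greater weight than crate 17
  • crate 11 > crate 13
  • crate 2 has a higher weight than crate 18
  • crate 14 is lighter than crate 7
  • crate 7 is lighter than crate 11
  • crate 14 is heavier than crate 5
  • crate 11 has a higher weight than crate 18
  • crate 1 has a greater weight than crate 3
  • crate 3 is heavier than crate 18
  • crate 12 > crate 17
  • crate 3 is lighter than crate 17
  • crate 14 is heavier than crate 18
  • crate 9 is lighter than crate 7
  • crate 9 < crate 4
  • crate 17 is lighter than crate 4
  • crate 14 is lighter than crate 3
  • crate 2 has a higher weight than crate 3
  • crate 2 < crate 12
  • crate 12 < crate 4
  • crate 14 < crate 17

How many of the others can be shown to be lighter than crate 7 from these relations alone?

4

From crate 7 the given relations immediately reach crate 9, crate 14.
From those, crate 5, crate 18 — 4 in total.
Nothing else is reachable below crate 7; 4 in all.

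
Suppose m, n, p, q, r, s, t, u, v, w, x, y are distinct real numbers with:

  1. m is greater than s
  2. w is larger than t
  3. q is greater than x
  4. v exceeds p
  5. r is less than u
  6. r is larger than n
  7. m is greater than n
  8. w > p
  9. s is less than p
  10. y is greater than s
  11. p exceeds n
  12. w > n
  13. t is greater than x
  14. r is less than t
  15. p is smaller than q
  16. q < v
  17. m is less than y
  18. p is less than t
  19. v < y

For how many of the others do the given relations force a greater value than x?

The elements the relations force above x are q, t, v, w, y — no chain reaches any other.
That is 5.

5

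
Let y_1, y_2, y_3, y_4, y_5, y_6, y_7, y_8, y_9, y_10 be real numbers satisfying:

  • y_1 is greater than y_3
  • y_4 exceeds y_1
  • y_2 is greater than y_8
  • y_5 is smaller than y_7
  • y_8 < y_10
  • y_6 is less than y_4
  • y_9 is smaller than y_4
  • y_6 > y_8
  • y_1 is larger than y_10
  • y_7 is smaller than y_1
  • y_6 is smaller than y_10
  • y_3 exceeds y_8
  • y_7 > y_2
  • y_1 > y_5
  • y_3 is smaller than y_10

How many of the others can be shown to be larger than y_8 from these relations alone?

7

From y_8 the given relations immediately reach y_6, y_2, y_3, y_10.
From those, y_7, y_1, y_4 — 7 in total.
No other element is forced above y_8 by the given relations, so the count is 7.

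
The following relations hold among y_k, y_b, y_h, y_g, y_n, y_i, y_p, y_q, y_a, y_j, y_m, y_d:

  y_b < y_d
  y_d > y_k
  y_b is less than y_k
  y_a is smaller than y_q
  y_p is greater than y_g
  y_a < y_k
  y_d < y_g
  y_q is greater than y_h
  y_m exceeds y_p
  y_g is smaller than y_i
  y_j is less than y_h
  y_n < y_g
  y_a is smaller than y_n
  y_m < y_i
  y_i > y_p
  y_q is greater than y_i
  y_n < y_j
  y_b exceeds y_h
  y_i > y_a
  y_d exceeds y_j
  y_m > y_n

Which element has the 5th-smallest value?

Piecing the relations together gives one ordering: y_a < y_n < y_j < y_h < y_b < y_k < y_d < y_g < y_p < y_m < y_i < y_q.
The 5th smallest is y_b.

y_b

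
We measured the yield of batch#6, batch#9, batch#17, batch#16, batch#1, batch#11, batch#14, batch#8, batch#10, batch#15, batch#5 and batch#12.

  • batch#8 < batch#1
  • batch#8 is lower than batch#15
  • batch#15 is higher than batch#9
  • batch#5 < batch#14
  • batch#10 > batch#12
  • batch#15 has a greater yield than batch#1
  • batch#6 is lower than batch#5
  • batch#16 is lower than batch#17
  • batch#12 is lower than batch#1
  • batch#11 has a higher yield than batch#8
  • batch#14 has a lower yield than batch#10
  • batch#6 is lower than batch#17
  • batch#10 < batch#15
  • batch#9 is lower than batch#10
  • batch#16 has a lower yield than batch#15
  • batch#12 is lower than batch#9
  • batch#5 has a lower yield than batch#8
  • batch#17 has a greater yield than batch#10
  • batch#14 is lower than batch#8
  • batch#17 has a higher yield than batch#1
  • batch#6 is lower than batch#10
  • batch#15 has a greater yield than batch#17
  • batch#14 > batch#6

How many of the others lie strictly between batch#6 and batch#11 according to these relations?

3

Chaining upward from batch#6 reaches: batch#5, batch#14, batch#8, batch#1, batch#10, batch#17, batch#15.
Chaining downward from batch#11 reaches: batch#5, batch#14, batch#8.
Strictly between batch#6 and batch#11 are those in both lists: batch#5, batch#14, batch#8 — 3 elements.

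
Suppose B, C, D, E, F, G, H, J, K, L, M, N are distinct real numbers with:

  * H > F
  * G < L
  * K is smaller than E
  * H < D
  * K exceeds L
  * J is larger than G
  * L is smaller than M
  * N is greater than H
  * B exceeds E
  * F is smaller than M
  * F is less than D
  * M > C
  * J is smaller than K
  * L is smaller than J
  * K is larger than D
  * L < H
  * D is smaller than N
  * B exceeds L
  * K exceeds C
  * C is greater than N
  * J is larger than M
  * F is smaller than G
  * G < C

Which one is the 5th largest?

The consecutive relations fix a unique order: F < G < L < H < D < N < C < M < J < K < E < B.
Counting 5 from the largest end gives M.

M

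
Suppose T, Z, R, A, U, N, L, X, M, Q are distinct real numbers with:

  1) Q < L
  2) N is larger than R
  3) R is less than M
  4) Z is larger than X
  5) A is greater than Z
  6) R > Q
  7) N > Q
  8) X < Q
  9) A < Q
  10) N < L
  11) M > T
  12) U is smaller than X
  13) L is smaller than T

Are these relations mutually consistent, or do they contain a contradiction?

The single ordering U < X < Z < A < Q < R < N < L < T < M satisfies every listed relation, so no contradiction arises.

consistent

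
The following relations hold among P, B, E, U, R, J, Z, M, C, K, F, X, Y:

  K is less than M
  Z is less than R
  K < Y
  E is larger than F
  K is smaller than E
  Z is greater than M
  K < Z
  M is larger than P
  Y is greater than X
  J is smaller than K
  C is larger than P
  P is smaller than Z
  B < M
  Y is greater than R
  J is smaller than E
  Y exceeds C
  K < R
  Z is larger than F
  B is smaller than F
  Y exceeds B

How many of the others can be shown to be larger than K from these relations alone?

From K the given relations immediately reach E, M, Z, R, Y.
Nothing else is reachable above K; 5 in all.

5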